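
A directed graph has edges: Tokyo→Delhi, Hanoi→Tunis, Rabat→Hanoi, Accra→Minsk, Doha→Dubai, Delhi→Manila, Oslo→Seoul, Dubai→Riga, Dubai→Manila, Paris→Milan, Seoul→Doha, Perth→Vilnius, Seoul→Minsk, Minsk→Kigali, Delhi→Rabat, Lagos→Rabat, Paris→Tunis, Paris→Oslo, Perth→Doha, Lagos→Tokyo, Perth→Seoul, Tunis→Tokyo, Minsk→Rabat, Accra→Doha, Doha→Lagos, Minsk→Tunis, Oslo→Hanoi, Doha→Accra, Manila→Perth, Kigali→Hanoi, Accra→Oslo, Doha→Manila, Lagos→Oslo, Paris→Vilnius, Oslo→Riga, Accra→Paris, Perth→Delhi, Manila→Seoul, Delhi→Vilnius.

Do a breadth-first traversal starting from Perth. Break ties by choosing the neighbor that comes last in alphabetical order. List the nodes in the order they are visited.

Perth Vilnius Seoul Doha Delhi Minsk Manila Lagos Dubai Accra Rabat Tunis Kigali Tokyo Oslo Riga Paris Hanoi Milan

Visit Perth; enqueue Vilnius, Seoul, Doha, Delhi → queue [Vilnius, Seoul, Doha, Delhi]
Visit Vilnius → queue [Seoul, Doha, Delhi]
Visit Seoul; enqueue Minsk → queue [Doha, Delhi, Minsk]
Visit Doha; enqueue Manila, Lagos, Dubai, Accra → queue [Delhi, Minsk, Manila, Lagos, Dubai, Accra]
Visit Delhi; enqueue Rabat → queue [Minsk, Manila, Lagos, Dubai, Accra, Rabat]
Visit Minsk; enqueue Tunis, Kigali → queue [Manila, Lagos, Dubai, Accra, Rabat, Tunis, Kigali]
Visit Manila → queue [Lagos, Dubai, Accra, Rabat, Tunis, Kigali]
Visit Lagos; enqueue Tokyo, Oslo → queue [Dubai, Accra, Rabat, Tunis, Kigali, Tokyo, Oslo]
Visit Dubai; enqueue Riga → queue [Accra, Rabat, Tunis, Kigali, Tokyo, Oslo, Riga]
Visit Accra; enqueue Paris → queue [Rabat, Tunis, Kigali, Tokyo, Oslo, Riga, Paris]
Visit Rabat; enqueue Hanoi → queue [Tunis, Kigali, Tokyo, Oslo, Riga, Paris, Hanoi]
Visit Tunis → queue [Kigali, Tokyo, Oslo, Riga, Paris, Hanoi]
Visit Kigali → queue [Tokyo, Oslo, Riga, Paris, Hanoi]
Visit Tokyo → queue [Oslo, Riga, Paris, Hanoi]
Visit Oslo → queue [Riga, Paris, Hanoi]
Visit Riga → queue [Paris, Hanoi]
Visit Paris; enqueue Milan → queue [Hanoi, Milan]
Visit Hanoi → queue [Milan]
Visit Milan → queue []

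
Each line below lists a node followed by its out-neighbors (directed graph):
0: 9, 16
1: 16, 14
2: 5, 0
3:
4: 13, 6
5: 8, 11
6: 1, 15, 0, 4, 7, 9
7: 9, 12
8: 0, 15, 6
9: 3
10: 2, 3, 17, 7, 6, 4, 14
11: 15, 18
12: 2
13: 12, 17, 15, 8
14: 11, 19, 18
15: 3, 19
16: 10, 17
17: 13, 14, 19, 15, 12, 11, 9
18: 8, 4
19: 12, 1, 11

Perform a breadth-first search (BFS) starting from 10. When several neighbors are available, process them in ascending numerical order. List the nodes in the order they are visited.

10 2 3 4 6 7 14 17 0 5 13 1 9 15 12 11 18 19 16 8

Visit 10; enqueue 2, 3, 4, 6, 7, 14, 17 → queue [2, 3, 4, 6, 7, 14, 17]
Visit 2; enqueue 0, 5 → queue [3, 4, 6, 7, 14, 17, 0, 5]
Visit 3 → queue [4, 6, 7, 14, 17, 0, 5]
Visit 4; enqueue 13 → queue [6, 7, 14, 17, 0, 5, 13]
Visit 6; enqueue 1, 9, 15 → queue [7, 14, 17, 0, 5, 13, 1, 9, 15]
Visit 7; enqueue 12 → queue [14, 17, 0, 5, 13, 1, 9, 15, 12]
Visit 14; enqueue 11, 18, 19 → queue [17, 0, 5, 13, 1, 9, 15, 12, 11, 18, 19]
Visit 17 → queue [0, 5, 13, 1, 9, 15, 12, 11, 18, 19]
Visit 0; enqueue 16 → queue [5, 13, 1, 9, 15, 12, 11, 18, 19, 16]
Visit 5; enqueue 8 → queue [13, 1, 9, 15, 12, 11, 18, 19, 16, 8]
Visit 13 → queue [1, 9, 15, 12, 11, 18, 19, 16, 8]
Visit 1 → queue [9, 15, 12, 11, 18, 19, 16, 8]
Visit 9 → queue [15, 12, 11, 18, 19, 16, 8]
Visit 15 → queue [12, 11, 18, 19, 16, 8]
Visit 12 → queue [11, 18, 19, 16, 8]
Visit 11 → queue [18, 19, 16, 8]
Visit 18 → queue [19, 16, 8]
Visit 19 → queue [16, 8]
Visit 16 → queue [8]
Visit 8 → queue []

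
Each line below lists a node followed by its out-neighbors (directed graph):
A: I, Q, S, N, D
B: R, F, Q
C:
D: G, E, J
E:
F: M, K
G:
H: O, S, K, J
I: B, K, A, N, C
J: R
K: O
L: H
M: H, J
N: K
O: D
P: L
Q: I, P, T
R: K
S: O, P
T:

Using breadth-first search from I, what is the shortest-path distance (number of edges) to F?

Level 0: I
Level 1: A, B, C, K, N
Level 2: D, F, O, Q, R, S
Level 3: E, G, J, M, P, T
Level 4: H, L
F first appears at level 2.

2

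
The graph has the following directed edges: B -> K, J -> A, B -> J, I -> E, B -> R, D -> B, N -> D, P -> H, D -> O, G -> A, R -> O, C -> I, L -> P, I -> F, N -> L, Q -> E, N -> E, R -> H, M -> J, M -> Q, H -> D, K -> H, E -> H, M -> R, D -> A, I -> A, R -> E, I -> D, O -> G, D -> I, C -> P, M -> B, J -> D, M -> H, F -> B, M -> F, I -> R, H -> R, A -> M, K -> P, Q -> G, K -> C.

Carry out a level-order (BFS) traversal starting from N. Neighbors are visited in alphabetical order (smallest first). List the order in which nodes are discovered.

N → D → E → L → A → B → I → O → H → P → M → J → K → R → F → G → Q → C

Visit N; enqueue D, E, L → queue [D, E, L]
Visit D; enqueue A, B, I, O → queue [E, L, A, B, I, O]
Visit E; enqueue H → queue [L, A, B, I, O, H]
Visit L; enqueue P → queue [A, B, I, O, H, P]
Visit A; enqueue M → queue [B, I, O, H, P, M]
Visit B; enqueue J, K, R → queue [I, O, H, P, M, J, K, R]
Visit I; enqueue F → queue [O, H, P, M, J, K, R, F]
Visit O; enqueue G → queue [H, P, M, J, K, R, F, G]
Visit H → queue [P, M, J, K, R, F, G]
Visit P → queue [M, J, K, R, F, G]
Visit M; enqueue Q → queue [J, K, R, F, G, Q]
Visit J → queue [K, R, F, G, Q]
Visit K; enqueue C → queue [R, F, G, Q, C]
Visit R → queue [F, G, Q, C]
Visit F → queue [G, Q, C]
Visit G → queue [Q, C]
Visit Q → queue [C]
Visit C → queue []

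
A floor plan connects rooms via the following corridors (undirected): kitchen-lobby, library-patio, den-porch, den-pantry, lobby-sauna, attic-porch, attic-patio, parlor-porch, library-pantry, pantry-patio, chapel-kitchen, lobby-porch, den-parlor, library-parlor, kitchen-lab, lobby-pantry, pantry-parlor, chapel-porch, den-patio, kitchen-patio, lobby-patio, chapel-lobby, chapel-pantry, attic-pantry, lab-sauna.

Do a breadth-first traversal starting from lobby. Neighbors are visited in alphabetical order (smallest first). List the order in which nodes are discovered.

Visit lobby; enqueue chapel, kitchen, pantry, patio, porch, sauna → queue [chapel, kitchen, pantry, patio, porch, sauna]
Visit chapel → queue [kitchen, pantry, patio, porch, sauna]
Visit kitchen; enqueue lab → queue [pantry, patio, porch, sauna, lab]
Visit pantry; enqueue attic, den, library, parlor → queue [patio, porch, sauna, lab, attic, den, library, parlor]
Visit patio → queue [porch, sauna, lab, attic, den, library, parlor]
Visit porch → queue [sauna, lab, attic, den, library, parlor]
Visit sauna → queue [lab, attic, den, library, parlor]
Visit lab → queue [attic, den, library, parlor]
Visit attic → queue [den, library, parlor]
Visit den → queue [library, parlor]
Visit library → queue [parlor]
Visit parlor → queue []

lobby, chapel, kitchen, pantry, patio, porch, sauna, lab, attic, den, library, parlor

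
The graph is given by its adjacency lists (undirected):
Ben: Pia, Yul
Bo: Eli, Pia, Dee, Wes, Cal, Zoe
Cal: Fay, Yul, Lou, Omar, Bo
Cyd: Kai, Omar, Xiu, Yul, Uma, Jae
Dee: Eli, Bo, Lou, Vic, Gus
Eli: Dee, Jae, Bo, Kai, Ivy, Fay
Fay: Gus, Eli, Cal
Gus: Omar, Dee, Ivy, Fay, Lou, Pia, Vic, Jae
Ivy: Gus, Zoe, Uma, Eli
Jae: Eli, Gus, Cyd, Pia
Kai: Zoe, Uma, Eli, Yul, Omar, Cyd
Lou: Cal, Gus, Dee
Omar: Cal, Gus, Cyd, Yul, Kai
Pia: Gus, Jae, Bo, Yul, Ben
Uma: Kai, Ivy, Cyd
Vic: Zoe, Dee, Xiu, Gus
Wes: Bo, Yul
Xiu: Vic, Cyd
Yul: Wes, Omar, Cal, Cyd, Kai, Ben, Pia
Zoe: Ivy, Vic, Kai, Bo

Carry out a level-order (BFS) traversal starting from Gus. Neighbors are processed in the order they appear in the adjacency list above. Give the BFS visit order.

Visit Gus; enqueue Omar, Dee, Ivy, Fay, Lou, Pia, Vic, Jae → queue [Omar, Dee, Ivy, Fay, Lou, Pia, Vic, Jae]
Visit Omar; enqueue Cal, Cyd, Yul, Kai → queue [Dee, Ivy, Fay, Lou, Pia, Vic, Jae, Cal, Cyd, Yul, Kai]
Visit Dee; enqueue Eli, Bo → queue [Ivy, Fay, Lou, Pia, Vic, Jae, Cal, Cyd, Yul, Kai, Eli, Bo]
Visit Ivy; enqueue Zoe, Uma → queue [Fay, Lou, Pia, Vic, Jae, Cal, Cyd, Yul, Kai, Eli, Bo, Zoe, Uma]
Visit Fay → queue [Lou, Pia, Vic, Jae, Cal, Cyd, Yul, Kai, Eli, Bo, Zoe, Uma]
Visit Lou → queue [Pia, Vic, Jae, Cal, Cyd, Yul, Kai, Eli, Bo, Zoe, Uma]
Visit Pia; enqueue Ben → queue [Vic, Jae, Cal, Cyd, Yul, Kai, Eli, Bo, Zoe, Uma, Ben]
Visit Vic; enqueue Xiu → queue [Jae, Cal, Cyd, Yul, Kai, Eli, Bo, Zoe, Uma, Ben, Xiu]
Visit Jae → queue [Cal, Cyd, Yul, Kai, Eli, Bo, Zoe, Uma, Ben, Xiu]
Visit Cal → queue [Cyd, Yul, Kai, Eli, Bo, Zoe, Uma, Ben, Xiu]
Visit Cyd → queue [Yul, Kai, Eli, Bo, Zoe, Uma, Ben, Xiu]
Visit Yul; enqueue Wes → queue [Kai, Eli, Bo, Zoe, Uma, Ben, Xiu, Wes]
Visit Kai → queue [Eli, Bo, Zoe, Uma, Ben, Xiu, Wes]
Visit Eli → queue [Bo, Zoe, Uma, Ben, Xiu, Wes]
Visit Bo → queue [Zoe, Uma, Ben, Xiu, Wes]
Visit Zoe → queue [Uma, Ben, Xiu, Wes]
Visit Uma → queue [Ben, Xiu, Wes]
Visit Ben → queue [Xiu, Wes]
Visit Xiu → queue [Wes]
Visit Wes → queue []

Gus Omar Dee Ivy Fay Lou Pia Vic Jae Cal Cyd Yul Kai Eli Bo Zoe Uma Ben Xiu Wes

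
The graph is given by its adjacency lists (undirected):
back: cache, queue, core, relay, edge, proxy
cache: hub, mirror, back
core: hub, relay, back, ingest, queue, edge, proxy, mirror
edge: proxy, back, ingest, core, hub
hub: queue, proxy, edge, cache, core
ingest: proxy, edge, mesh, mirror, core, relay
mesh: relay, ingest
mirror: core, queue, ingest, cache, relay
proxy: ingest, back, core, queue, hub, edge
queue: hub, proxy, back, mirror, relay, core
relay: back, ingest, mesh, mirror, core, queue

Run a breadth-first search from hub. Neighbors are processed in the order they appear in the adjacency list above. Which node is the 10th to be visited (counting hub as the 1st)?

ingest

Visit hub; enqueue queue, proxy, edge, cache, core → queue [queue, proxy, edge, cache, core]
Visit queue; enqueue back, mirror, relay → queue [proxy, edge, cache, core, back, mirror, relay]
Visit proxy; enqueue ingest → queue [edge, cache, core, back, mirror, relay, ingest]
Visit edge → queue [cache, core, back, mirror, relay, ingest]
Visit cache → queue [core, back, mirror, relay, ingest]
Visit core → queue [back, mirror, relay, ingest]
Visit back → queue [mirror, relay, ingest]
Visit mirror → queue [relay, ingest]
Visit relay; enqueue mesh → queue [ingest, mesh]
Visit ingest → queue [mesh]
Visit mesh → queue []

Visit order: hub, queue, proxy, edge, cache, core, back, mirror, relay, ingest, mesh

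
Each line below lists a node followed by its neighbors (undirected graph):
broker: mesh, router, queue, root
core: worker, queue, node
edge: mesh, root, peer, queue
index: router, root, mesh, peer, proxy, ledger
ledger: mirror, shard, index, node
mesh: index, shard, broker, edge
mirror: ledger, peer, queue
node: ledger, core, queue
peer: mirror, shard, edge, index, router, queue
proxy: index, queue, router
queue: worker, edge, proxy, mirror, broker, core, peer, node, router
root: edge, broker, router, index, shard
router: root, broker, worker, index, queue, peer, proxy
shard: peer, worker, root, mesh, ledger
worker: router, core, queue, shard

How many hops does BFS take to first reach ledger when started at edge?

3

Level 0: edge
Level 1: mesh, peer, queue, root
Level 2: broker, core, index, mirror, node, proxy, router, shard, worker
Level 3: ledger
ledger first appears at level 3.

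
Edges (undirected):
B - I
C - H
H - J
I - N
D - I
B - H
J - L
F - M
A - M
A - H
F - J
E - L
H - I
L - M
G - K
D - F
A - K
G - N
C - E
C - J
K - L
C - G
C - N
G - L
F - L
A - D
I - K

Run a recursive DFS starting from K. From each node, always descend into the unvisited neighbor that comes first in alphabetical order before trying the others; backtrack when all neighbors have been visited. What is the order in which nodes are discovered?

K, A, D, F, J, C, E, L, G, N, I, B, H, M

Visit K
K → A
A → D
D → F
F → J
J → C
C → E
E → L
L → G
G → N
N → I
I → B
B → H
L → M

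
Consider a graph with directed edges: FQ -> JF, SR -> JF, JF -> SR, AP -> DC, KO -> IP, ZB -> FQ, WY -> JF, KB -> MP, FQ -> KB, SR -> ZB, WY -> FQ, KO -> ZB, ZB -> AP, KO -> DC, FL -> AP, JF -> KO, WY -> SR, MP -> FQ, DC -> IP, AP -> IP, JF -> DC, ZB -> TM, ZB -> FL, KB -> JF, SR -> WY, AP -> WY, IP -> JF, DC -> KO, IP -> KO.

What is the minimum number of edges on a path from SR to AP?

2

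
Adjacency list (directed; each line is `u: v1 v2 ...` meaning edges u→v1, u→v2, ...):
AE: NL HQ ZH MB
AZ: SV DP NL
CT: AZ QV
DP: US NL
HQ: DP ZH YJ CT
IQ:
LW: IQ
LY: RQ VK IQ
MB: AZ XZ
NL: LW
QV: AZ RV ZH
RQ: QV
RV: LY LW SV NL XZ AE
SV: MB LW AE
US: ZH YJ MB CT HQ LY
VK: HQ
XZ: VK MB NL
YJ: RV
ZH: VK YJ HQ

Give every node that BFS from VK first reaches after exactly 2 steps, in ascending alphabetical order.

Level 0: VK
Level 1: HQ
Level 2: CT, DP, YJ, ZH
Level 3: AZ, NL, QV, RV, US
Level 4: AE, LW, LY, MB, SV, XZ
Level 5: IQ, RQ

CT, DP, YJ, ZH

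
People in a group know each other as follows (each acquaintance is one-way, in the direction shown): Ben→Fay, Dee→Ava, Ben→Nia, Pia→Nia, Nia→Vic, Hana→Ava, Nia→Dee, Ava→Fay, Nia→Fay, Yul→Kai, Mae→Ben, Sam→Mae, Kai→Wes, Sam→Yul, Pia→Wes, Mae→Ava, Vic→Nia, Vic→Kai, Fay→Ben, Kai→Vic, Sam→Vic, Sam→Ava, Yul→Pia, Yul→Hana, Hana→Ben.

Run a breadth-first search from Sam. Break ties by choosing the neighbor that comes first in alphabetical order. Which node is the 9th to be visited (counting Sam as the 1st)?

Nia

Visit Sam; enqueue Ava, Mae, Vic, Yul → queue [Ava, Mae, Vic, Yul]
Visit Ava; enqueue Fay → queue [Mae, Vic, Yul, Fay]
Visit Mae; enqueue Ben → queue [Vic, Yul, Fay, Ben]
Visit Vic; enqueue Kai, Nia → queue [Yul, Fay, Ben, Kai, Nia]
Visit Yul; enqueue Hana, Pia → queue [Fay, Ben, Kai, Nia, Hana, Pia]
Visit Fay → queue [Ben, Kai, Nia, Hana, Pia]
Visit Ben → queue [Kai, Nia, Hana, Pia]
Visit Kai; enqueue Wes → queue [Nia, Hana, Pia, Wes]
Visit Nia; enqueue Dee → queue [Hana, Pia, Wes, Dee]
Visit Hana → queue [Pia, Wes, Dee]
Visit Pia → queue [Wes, Dee]
Visit Wes → queue [Dee]
Visit Dee → queue []

Visit order: Sam, Ava, Mae, Vic, Yul, Fay, Ben, Kai, Nia, Hana, Pia, Wes, Dee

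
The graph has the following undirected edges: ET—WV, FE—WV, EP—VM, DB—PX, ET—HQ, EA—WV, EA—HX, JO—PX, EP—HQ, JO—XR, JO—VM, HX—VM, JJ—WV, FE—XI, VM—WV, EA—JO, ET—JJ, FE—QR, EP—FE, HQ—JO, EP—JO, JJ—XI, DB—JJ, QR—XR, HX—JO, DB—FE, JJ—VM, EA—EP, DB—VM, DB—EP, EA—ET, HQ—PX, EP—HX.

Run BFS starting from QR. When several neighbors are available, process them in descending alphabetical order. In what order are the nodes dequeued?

QR, XR, FE, JO, XI, WV, EP, DB, VM, PX, HX, HQ, EA, JJ, ET

Visit QR; enqueue XR, FE → queue [XR, FE]
Visit XR; enqueue JO → queue [FE, JO]
Visit FE; enqueue XI, WV, EP, DB → queue [JO, XI, WV, EP, DB]
Visit JO; enqueue VM, PX, HX, HQ, EA → queue [XI, WV, EP, DB, VM, PX, HX, HQ, EA]
Visit XI; enqueue JJ → queue [WV, EP, DB, VM, PX, HX, HQ, EA, JJ]
Visit WV; enqueue ET → queue [EP, DB, VM, PX, HX, HQ, EA, JJ, ET]
Visit EP → queue [DB, VM, PX, HX, HQ, EA, JJ, ET]
Visit DB → queue [VM, PX, HX, HQ, EA, JJ, ET]
Visit VM → queue [PX, HX, HQ, EA, JJ, ET]
Visit PX → queue [HX, HQ, EA, JJ, ET]
Visit HX → queue [HQ, EA, JJ, ET]
Visit HQ → queue [EA, JJ, ET]
Visit EA → queue [JJ, ET]
Visit JJ → queue [ET]
Visit ET → queue []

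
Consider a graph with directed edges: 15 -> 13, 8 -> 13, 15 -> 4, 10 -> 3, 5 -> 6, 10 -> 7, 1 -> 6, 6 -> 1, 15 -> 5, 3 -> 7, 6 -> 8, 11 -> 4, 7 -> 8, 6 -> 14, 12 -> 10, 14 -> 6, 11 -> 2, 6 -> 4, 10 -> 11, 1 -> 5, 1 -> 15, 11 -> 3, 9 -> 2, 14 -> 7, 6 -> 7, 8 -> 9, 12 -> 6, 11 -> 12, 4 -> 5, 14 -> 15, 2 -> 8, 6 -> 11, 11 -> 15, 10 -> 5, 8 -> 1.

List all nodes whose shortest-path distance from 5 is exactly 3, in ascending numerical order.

Level 0: 5
Level 1: 6
Level 2: 1, 4, 7, 8, 11, 14
Level 3: 2, 3, 9, 12, 13, 15
Level 4: 10

2, 3, 9, 12, 13, 15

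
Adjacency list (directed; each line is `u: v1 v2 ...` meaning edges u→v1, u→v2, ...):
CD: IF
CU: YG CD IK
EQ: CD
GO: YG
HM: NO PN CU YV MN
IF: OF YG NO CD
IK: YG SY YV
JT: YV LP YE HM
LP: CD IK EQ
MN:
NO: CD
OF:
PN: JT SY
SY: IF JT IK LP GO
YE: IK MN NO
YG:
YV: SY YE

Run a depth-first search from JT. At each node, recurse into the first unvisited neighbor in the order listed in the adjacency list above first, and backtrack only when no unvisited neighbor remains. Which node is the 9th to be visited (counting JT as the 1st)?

IK

Visit JT
JT → YV
YV → SY
SY → IF
IF → OF
IF → YG
IF → NO
NO → CD
SY → IK
SY → LP
LP → EQ
SY → GO
YV → YE
YE → MN
JT → HM
HM → PN
HM → CU

Visit order: JT, YV, SY, IF, OF, YG, NO, CD, IK, LP, EQ, GO, YE, MN, HM, PN, CU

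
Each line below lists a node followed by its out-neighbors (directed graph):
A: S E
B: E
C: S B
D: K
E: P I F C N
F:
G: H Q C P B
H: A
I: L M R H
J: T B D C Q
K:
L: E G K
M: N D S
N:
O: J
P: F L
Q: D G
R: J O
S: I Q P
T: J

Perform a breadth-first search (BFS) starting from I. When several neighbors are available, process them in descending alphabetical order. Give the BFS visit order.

Visit I; enqueue R, M, L, H → queue [R, M, L, H]
Visit R; enqueue O, J → queue [M, L, H, O, J]
Visit M; enqueue S, N, D → queue [L, H, O, J, S, N, D]
Visit L; enqueue K, G, E → queue [H, O, J, S, N, D, K, G, E]
Visit H; enqueue A → queue [O, J, S, N, D, K, G, E, A]
Visit O → queue [J, S, N, D, K, G, E, A]
Visit J; enqueue T, Q, C, B → queue [S, N, D, K, G, E, A, T, Q, C, B]
Visit S; enqueue P → queue [N, D, K, G, E, A, T, Q, C, B, P]
Visit N → queue [D, K, G, E, A, T, Q, C, B, P]
Visit D → queue [K, G, E, A, T, Q, C, B, P]
Visit K → queue [G, E, A, T, Q, C, B, P]
Visit G → queue [E, A, T, Q, C, B, P]
Visit E; enqueue F → queue [A, T, Q, C, B, P, F]
Visit A → queue [T, Q, C, B, P, F]
Visit T → queue [Q, C, B, P, F]
Visit Q → queue [C, B, P, F]
Visit C → queue [B, P, F]
Visit B → queue [P, F]
Visit P → queue [F]
Visit F → queue []

I -> R -> M -> L -> H -> O -> J -> S -> N -> D -> K -> G -> E -> A -> T -> Q -> C -> B -> P -> F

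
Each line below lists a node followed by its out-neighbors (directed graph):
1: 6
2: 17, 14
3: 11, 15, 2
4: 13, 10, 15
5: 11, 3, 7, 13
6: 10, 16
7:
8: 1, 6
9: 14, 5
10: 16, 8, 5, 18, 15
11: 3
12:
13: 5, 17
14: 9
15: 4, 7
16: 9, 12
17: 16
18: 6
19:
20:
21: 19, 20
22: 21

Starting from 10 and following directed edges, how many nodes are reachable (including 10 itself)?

18

BFS from 10 visits: 10, 18, 16, 15, 8, 5, 6, 12, 9, 7, 4, 1, 13, 11, 3, 14, 17, 2
Reachable nodes: 18 of 22 total.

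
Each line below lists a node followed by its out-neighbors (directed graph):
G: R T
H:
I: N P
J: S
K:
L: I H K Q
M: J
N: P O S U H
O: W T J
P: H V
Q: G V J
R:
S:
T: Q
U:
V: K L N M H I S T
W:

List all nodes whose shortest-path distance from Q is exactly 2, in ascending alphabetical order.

H, I, K, L, M, N, R, S, T

Level 0: Q
Level 1: G, J, V
Level 2: H, I, K, L, M, N, R, S, T
Level 3: O, P, U
Level 4: W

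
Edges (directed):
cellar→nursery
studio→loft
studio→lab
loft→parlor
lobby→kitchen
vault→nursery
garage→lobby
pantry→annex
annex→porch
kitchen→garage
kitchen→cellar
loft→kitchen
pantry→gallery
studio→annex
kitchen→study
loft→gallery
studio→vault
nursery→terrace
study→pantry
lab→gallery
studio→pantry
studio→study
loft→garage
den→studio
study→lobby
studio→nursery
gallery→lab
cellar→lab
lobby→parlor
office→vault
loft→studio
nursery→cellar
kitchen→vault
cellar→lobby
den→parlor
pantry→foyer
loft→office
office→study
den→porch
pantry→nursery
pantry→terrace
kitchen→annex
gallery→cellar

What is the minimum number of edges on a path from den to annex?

2

Level 0: den
Level 1: parlor, porch, studio
Level 2: annex, lab, loft, nursery, pantry, study, vault
Level 3: cellar, foyer, gallery, garage, kitchen, lobby, office, terrace
annex first appears at level 2.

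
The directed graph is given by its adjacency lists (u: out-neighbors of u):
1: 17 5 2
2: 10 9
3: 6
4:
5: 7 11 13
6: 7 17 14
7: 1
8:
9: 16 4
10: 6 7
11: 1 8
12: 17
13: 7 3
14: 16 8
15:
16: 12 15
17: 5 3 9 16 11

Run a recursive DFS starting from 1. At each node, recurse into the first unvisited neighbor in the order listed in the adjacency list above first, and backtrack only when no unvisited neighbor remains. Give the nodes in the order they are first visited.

1 -> 17 -> 5 -> 7 -> 11 -> 8 -> 13 -> 3 -> 6 -> 14 -> 16 -> 12 -> 15 -> 9 -> 4 -> 2 -> 10

Visit 1
1 → 17
17 → 5
5 → 7
5 → 11
11 → 8
5 → 13
13 → 3
3 → 6
6 → 14
14 → 16
16 → 12
16 → 15
17 → 9
9 → 4
1 → 2
2 → 10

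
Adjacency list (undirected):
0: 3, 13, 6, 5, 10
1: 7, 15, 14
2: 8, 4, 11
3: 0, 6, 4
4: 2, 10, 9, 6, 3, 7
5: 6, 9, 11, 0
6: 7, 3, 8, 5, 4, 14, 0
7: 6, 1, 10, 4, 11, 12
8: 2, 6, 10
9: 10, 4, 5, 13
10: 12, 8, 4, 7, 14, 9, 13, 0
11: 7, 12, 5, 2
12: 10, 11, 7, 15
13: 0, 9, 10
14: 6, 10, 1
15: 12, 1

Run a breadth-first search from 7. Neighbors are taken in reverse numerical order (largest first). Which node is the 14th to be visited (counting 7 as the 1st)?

8

Visit 7; enqueue 12, 11, 10, 6, 4, 1 → queue [12, 11, 10, 6, 4, 1]
Visit 12; enqueue 15 → queue [11, 10, 6, 4, 1, 15]
Visit 11; enqueue 5, 2 → queue [10, 6, 4, 1, 15, 5, 2]
Visit 10; enqueue 14, 13, 9, 8, 0 → queue [6, 4, 1, 15, 5, 2, 14, 13, 9, 8, 0]
Visit 6; enqueue 3 → queue [4, 1, 15, 5, 2, 14, 13, 9, 8, 0, 3]
Visit 4 → queue [1, 15, 5, 2, 14, 13, 9, 8, 0, 3]
Visit 1 → queue [15, 5, 2, 14, 13, 9, 8, 0, 3]
Visit 15 → queue [5, 2, 14, 13, 9, 8, 0, 3]
Visit 5 → queue [2, 14, 13, 9, 8, 0, 3]
Visit 2 → queue [14, 13, 9, 8, 0, 3]
Visit 14 → queue [13, 9, 8, 0, 3]
Visit 13 → queue [9, 8, 0, 3]
Visit 9 → queue [8, 0, 3]
Visit 8 → queue [0, 3]
Visit 0 → queue [3]
Visit 3 → queue []

Visit order: 7, 12, 11, 10, 6, 4, 1, 15, 5, 2, 14, 13, 9, 8, 0, 3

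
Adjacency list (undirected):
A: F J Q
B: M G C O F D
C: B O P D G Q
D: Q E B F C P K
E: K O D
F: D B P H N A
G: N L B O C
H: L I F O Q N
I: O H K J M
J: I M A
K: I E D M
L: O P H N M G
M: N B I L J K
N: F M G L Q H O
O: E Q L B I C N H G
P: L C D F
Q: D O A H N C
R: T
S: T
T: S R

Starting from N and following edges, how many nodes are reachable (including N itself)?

17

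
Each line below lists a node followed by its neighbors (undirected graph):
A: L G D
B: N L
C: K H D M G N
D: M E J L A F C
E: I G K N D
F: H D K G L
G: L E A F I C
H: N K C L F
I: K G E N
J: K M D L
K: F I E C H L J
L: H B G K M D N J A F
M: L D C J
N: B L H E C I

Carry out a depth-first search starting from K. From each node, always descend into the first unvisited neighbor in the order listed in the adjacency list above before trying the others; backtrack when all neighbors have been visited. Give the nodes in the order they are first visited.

K -> F -> H -> N -> B -> L -> G -> E -> I -> D -> M -> C -> J -> A

Visit K
K → F
F → H
H → N
N → B
B → L
L → G
G → E
E → I
E → D
D → M
M → C
M → J
D → A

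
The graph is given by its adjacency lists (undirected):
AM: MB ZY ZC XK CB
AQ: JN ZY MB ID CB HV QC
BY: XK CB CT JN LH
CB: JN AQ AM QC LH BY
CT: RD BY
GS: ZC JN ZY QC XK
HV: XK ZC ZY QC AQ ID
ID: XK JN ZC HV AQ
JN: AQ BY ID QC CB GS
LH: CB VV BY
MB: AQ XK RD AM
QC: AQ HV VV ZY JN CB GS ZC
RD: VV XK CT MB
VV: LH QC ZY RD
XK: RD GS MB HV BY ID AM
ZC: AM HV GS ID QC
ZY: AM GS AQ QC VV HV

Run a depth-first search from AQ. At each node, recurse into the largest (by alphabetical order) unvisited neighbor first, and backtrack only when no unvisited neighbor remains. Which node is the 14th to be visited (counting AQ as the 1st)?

CB

Visit AQ
AQ → ZY
ZY → VV
VV → RD
RD → XK
XK → MB
MB → AM
AM → ZC
ZC → QC
QC → JN
JN → ID
ID → HV
JN → GS
JN → CB
CB → LH
LH → BY
BY → CT

Visit order: AQ, ZY, VV, RD, XK, MB, AM, ZC, QC, JN, ID, HV, GS, CB, LH, BY, CT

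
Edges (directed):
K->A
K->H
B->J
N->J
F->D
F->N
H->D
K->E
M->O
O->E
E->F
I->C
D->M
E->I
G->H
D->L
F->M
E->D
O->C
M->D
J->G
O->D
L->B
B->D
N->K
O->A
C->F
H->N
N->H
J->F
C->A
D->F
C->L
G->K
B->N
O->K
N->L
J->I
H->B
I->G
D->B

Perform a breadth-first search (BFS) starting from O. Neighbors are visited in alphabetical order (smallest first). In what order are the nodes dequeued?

O A C D E K F L B M I H N J G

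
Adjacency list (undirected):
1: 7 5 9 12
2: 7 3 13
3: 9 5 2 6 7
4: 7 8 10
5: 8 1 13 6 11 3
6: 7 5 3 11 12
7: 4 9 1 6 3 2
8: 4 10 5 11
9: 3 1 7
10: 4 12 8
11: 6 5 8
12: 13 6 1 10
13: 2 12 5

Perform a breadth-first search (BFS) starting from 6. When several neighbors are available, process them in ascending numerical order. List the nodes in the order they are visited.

Visit 6; enqueue 3, 5, 7, 11, 12 → queue [3, 5, 7, 11, 12]
Visit 3; enqueue 2, 9 → queue [5, 7, 11, 12, 2, 9]
Visit 5; enqueue 1, 8, 13 → queue [7, 11, 12, 2, 9, 1, 8, 13]
Visit 7; enqueue 4 → queue [11, 12, 2, 9, 1, 8, 13, 4]
Visit 11 → queue [12, 2, 9, 1, 8, 13, 4]
Visit 12; enqueue 10 → queue [2, 9, 1, 8, 13, 4, 10]
Visit 2 → queue [9, 1, 8, 13, 4, 10]
Visit 9 → queue [1, 8, 13, 4, 10]
Visit 1 → queue [8, 13, 4, 10]
Visit 8 → queue [13, 4, 10]
Visit 13 → queue [4, 10]
Visit 4 → queue [10]
Visit 10 → queue []

6, 3, 5, 7, 11, 12, 2, 9, 1, 8, 13, 4, 10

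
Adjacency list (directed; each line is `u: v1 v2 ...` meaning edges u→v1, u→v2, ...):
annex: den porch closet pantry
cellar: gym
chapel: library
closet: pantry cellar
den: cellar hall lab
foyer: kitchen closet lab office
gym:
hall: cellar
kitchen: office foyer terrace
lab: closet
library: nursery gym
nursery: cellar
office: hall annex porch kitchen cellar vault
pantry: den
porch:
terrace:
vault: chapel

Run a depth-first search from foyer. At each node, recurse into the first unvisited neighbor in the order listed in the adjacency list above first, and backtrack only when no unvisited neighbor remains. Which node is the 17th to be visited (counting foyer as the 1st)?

Visit foyer
foyer → kitchen
kitchen → office
office → hall
hall → cellar
cellar → gym
office → annex
annex → den
den → lab
lab → closet
closet → pantry
annex → porch
office → vault
vault → chapel
chapel → library
library → nursery
kitchen → terrace

Visit order: foyer, kitchen, office, hall, cellar, gym, annex, den, lab, closet, pantry, porch, vault, chapel, library, nursery, terrace

terrace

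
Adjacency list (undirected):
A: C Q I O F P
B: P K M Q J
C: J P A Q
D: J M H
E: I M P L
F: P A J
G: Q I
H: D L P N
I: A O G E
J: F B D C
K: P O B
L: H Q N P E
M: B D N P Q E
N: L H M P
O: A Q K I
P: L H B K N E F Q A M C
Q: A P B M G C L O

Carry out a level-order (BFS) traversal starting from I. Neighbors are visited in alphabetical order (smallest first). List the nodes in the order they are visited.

I, A, E, G, O, C, F, P, Q, L, M, K, J, B, H, N, D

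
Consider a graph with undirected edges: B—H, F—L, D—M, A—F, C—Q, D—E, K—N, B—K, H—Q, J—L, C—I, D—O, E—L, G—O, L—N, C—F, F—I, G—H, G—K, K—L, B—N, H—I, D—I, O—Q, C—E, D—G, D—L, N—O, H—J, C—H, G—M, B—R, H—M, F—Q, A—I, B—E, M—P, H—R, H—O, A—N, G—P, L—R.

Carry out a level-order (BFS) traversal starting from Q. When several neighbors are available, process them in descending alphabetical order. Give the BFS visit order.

Q → O → H → F → C → N → G → D → R → M → J → I → B → L → A → E → K → P

Visit Q; enqueue O, H, F, C → queue [O, H, F, C]
Visit O; enqueue N, G, D → queue [H, F, C, N, G, D]
Visit H; enqueue R, M, J, I, B → queue [F, C, N, G, D, R, M, J, I, B]
Visit F; enqueue L, A → queue [C, N, G, D, R, M, J, I, B, L, A]
Visit C; enqueue E → queue [N, G, D, R, M, J, I, B, L, A, E]
Visit N; enqueue K → queue [G, D, R, M, J, I, B, L, A, E, K]
Visit G; enqueue P → queue [D, R, M, J, I, B, L, A, E, K, P]
Visit D → queue [R, M, J, I, B, L, A, E, K, P]
Visit R → queue [M, J, I, B, L, A, E, K, P]
Visit M → queue [J, I, B, L, A, E, K, P]
Visit J → queue [I, B, L, A, E, K, P]
Visit I → queue [B, L, A, E, K, P]
Visit B → queue [L, A, E, K, P]
Visit L → queue [A, E, K, P]
Visit A → queue [E, K, P]
Visit E → queue [K, P]
Visit K → queue [P]
Visit P → queue []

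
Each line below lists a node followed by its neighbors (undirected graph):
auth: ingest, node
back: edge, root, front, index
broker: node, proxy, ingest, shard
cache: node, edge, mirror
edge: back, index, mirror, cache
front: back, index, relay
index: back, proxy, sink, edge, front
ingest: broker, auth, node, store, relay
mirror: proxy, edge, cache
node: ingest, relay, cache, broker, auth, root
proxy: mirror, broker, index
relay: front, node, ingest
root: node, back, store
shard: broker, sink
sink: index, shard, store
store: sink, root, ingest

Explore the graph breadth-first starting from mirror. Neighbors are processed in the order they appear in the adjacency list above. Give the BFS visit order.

Visit mirror; enqueue proxy, edge, cache → queue [proxy, edge, cache]
Visit proxy; enqueue broker, index → queue [edge, cache, broker, index]
Visit edge; enqueue back → queue [cache, broker, index, back]
Visit cache; enqueue node → queue [broker, index, back, node]
Visit broker; enqueue ingest, shard → queue [index, back, node, ingest, shard]
Visit index; enqueue sink, front → queue [back, node, ingest, shard, sink, front]
Visit back; enqueue root → queue [node, ingest, shard, sink, front, root]
Visit node; enqueue relay, auth → queue [ingest, shard, sink, front, root, relay, auth]
Visit ingest; enqueue store → queue [shard, sink, front, root, relay, auth, store]
Visit shard → queue [sink, front, root, relay, auth, store]
Visit sink → queue [front, root, relay, auth, store]
Visit front → queue [root, relay, auth, store]
Visit root → queue [relay, auth, store]
Visit relay → queue [auth, store]
Visit auth → queue [store]
Visit store → queue []

mirror → proxy → edge → cache → broker → index → back → node → ingest → shard → sink → front → root → relay → auth → store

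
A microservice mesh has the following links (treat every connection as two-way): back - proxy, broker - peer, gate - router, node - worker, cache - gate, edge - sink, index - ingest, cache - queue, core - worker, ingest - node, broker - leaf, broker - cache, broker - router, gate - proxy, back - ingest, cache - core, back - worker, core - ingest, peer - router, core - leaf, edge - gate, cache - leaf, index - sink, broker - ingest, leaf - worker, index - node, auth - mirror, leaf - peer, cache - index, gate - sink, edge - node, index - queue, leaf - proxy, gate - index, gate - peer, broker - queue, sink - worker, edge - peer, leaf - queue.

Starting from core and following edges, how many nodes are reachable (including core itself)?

16

BFS from core visits: core, cache, ingest, leaf, worker, broker, gate, index, queue, back, node, peer, proxy, sink, router, edge
Reachable nodes: 16 of 18 total.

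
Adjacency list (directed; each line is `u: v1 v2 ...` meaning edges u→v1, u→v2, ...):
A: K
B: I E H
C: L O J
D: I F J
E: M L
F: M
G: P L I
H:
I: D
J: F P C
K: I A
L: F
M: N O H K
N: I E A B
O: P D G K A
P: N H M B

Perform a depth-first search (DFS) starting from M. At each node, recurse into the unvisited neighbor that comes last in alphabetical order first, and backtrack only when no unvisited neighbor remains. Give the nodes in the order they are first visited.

Visit M
M → O
O → P
P → N
N → I
I → D
D → J
J → F
J → C
C → L
N → E
N → B
B → H
N → A
A → K
O → G

M, O, P, N, I, D, J, F, C, L, E, B, H, A, K, G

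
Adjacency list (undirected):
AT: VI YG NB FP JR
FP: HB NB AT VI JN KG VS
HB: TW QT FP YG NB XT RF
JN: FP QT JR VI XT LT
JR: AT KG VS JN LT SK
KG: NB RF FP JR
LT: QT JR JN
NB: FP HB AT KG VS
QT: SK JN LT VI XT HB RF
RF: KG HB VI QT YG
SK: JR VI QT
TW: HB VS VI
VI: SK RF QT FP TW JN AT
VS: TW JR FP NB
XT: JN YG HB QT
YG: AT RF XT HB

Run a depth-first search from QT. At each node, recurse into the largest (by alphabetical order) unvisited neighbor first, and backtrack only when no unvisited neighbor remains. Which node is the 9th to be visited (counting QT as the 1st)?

KG

Visit QT
QT → XT
XT → YG
YG → RF
RF → VI
VI → TW
TW → VS
VS → NB
NB → KG
KG → JR
JR → SK
JR → LT
LT → JN
JN → FP
FP → HB
FP → AT

Visit order: QT, XT, YG, RF, VI, TW, VS, NB, KG, JR, SK, LT, JN, FP, HB, AT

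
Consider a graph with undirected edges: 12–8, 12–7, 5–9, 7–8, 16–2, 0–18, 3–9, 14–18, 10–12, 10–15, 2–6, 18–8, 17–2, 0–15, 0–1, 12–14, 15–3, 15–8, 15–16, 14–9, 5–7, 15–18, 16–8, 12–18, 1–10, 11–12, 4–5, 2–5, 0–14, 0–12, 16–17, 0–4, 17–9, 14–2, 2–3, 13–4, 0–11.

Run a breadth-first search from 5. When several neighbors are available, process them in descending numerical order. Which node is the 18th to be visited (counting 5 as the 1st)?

Visit 5; enqueue 9, 7, 4, 2 → queue [9, 7, 4, 2]
Visit 9; enqueue 17, 14, 3 → queue [7, 4, 2, 17, 14, 3]
Visit 7; enqueue 12, 8 → queue [4, 2, 17, 14, 3, 12, 8]
Visit 4; enqueue 13, 0 → queue [2, 17, 14, 3, 12, 8, 13, 0]
Visit 2; enqueue 16, 6 → queue [17, 14, 3, 12, 8, 13, 0, 16, 6]
Visit 17 → queue [14, 3, 12, 8, 13, 0, 16, 6]
Visit 14; enqueue 18 → queue [3, 12, 8, 13, 0, 16, 6, 18]
Visit 3; enqueue 15 → queue [12, 8, 13, 0, 16, 6, 18, 15]
Visit 12; enqueue 11, 10 → queue [8, 13, 0, 16, 6, 18, 15, 11, 10]
Visit 8 → queue [13, 0, 16, 6, 18, 15, 11, 10]
Visit 13 → queue [0, 16, 6, 18, 15, 11, 10]
Visit 0; enqueue 1 → queue [16, 6, 18, 15, 11, 10, 1]
Visit 16 → queue [6, 18, 15, 11, 10, 1]
Visit 6 → queue [18, 15, 11, 10, 1]
Visit 18 → queue [15, 11, 10, 1]
Visit 15 → queue [11, 10, 1]
Visit 11 → queue [10, 1]
Visit 10 → queue [1]
Visit 1 → queue []

Visit order: 5, 9, 7, 4, 2, 17, 14, 3, 12, 8, 13, 0, 16, 6, 18, 15, 11, 10, 1

10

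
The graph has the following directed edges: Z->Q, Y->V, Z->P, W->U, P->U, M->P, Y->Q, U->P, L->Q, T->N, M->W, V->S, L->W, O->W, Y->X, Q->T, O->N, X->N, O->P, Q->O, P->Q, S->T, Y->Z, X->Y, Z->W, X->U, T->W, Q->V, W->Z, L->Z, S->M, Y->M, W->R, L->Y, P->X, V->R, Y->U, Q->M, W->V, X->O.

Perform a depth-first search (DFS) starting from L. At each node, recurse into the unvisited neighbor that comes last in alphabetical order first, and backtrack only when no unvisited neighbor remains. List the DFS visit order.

L -> Z -> W -> V -> S -> T -> N -> M -> P -> X -> Y -> U -> Q -> O -> R

Visit L
L → Z
Z → W
W → V
V → S
S → T
T → N
S → M
M → P
P → X
X → Y
Y → U
Y → Q
Q → O
V → R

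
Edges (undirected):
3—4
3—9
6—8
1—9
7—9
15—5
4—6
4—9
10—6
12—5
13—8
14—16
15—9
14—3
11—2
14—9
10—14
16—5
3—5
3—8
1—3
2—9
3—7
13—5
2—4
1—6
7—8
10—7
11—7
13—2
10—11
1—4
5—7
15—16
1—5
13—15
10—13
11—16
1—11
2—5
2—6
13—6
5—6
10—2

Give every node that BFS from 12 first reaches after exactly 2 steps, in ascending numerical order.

1, 2, 3, 6, 7, 13, 15, 16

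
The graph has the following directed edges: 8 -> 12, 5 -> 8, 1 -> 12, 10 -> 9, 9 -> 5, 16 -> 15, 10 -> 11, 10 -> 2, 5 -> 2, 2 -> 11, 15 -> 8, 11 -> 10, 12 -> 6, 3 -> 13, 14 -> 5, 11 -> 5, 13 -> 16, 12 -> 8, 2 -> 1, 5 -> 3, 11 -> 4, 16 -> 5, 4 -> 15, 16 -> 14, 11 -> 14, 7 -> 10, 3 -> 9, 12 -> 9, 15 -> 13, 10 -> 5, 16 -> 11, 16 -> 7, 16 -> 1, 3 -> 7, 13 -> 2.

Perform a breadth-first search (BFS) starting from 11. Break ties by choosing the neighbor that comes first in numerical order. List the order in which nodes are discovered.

11 -> 4 -> 5 -> 10 -> 14 -> 15 -> 2 -> 3 -> 8 -> 9 -> 13 -> 1 -> 7 -> 12 -> 16 -> 6

Visit 11; enqueue 4, 5, 10, 14 → queue [4, 5, 10, 14]
Visit 4; enqueue 15 → queue [5, 10, 14, 15]
Visit 5; enqueue 2, 3, 8 → queue [10, 14, 15, 2, 3, 8]
Visit 10; enqueue 9 → queue [14, 15, 2, 3, 8, 9]
Visit 14 → queue [15, 2, 3, 8, 9]
Visit 15; enqueue 13 → queue [2, 3, 8, 9, 13]
Visit 2; enqueue 1 → queue [3, 8, 9, 13, 1]
Visit 3; enqueue 7 → queue [8, 9, 13, 1, 7]
Visit 8; enqueue 12 → queue [9, 13, 1, 7, 12]
Visit 9 → queue [13, 1, 7, 12]
Visit 13; enqueue 16 → queue [1, 7, 12, 16]
Visit 1 → queue [7, 12, 16]
Visit 7 → queue [12, 16]
Visit 12; enqueue 6 → queue [16, 6]
Visit 16 → queue [6]
Visit 6 → queue []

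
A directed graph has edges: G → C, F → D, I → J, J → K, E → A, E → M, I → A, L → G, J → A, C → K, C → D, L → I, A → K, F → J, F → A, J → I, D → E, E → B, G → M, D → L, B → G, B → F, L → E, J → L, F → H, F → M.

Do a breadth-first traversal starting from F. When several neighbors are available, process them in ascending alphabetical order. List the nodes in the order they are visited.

F -> A -> D -> H -> J -> M -> K -> E -> L -> I -> B -> G -> C

Visit F; enqueue A, D, H, J, M → queue [A, D, H, J, M]
Visit A; enqueue K → queue [D, H, J, M, K]
Visit D; enqueue E, L → queue [H, J, M, K, E, L]
Visit H → queue [J, M, K, E, L]
Visit J; enqueue I → queue [M, K, E, L, I]
Visit M → queue [K, E, L, I]
Visit K → queue [E, L, I]
Visit E; enqueue B → queue [L, I, B]
Visit L; enqueue G → queue [I, B, G]
Visit I → queue [B, G]
Visit B → queue [G]
Visit G; enqueue C → queue [C]
Visit C → queue []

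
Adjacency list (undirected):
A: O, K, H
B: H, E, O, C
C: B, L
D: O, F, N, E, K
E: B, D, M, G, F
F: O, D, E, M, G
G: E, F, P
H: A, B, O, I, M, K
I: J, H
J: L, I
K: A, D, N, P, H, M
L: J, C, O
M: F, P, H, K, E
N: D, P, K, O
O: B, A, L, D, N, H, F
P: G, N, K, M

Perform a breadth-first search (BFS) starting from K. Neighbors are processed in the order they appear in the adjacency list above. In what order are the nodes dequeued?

Visit K; enqueue A, D, N, P, H, M → queue [A, D, N, P, H, M]
Visit A; enqueue O → queue [D, N, P, H, M, O]
Visit D; enqueue F, E → queue [N, P, H, M, O, F, E]
Visit N → queue [P, H, M, O, F, E]
Visit P; enqueue G → queue [H, M, O, F, E, G]
Visit H; enqueue B, I → queue [M, O, F, E, G, B, I]
Visit M → queue [O, F, E, G, B, I]
Visit O; enqueue L → queue [F, E, G, B, I, L]
Visit F → queue [E, G, B, I, L]
Visit E → queue [G, B, I, L]
Visit G → queue [B, I, L]
Visit B; enqueue C → queue [I, L, C]
Visit I; enqueue J → queue [L, C, J]
Visit L → queue [C, J]
Visit C → queue [J]
Visit J → queue []

K, A, D, N, P, H, M, O, F, E, G, B, I, L, C, J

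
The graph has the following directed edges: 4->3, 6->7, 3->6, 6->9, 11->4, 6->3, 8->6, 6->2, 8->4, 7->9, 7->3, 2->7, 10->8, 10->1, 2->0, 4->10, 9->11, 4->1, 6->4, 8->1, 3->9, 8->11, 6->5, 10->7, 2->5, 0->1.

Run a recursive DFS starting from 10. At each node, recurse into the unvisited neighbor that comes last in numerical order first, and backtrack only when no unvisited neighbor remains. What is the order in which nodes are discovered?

10 → 8 → 11 → 4 → 3 → 9 → 6 → 7 → 5 → 2 → 0 → 1

Visit 10
10 → 8
8 → 11
11 → 4
4 → 3
3 → 9
3 → 6
6 → 7
6 → 5
6 → 2
2 → 0
0 → 1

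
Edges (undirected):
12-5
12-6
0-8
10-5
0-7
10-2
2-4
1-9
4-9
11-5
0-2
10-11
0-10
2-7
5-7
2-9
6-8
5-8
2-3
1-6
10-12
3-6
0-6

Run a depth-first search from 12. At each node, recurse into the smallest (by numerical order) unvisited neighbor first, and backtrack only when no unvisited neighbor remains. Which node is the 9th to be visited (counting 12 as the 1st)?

Visit 12
12 → 5
5 → 7
7 → 0
0 → 2
2 → 3
3 → 6
6 → 1
1 → 9
9 → 4
6 → 8
2 → 10
10 → 11

Visit order: 12, 5, 7, 0, 2, 3, 6, 1, 9, 4, 8, 10, 11

9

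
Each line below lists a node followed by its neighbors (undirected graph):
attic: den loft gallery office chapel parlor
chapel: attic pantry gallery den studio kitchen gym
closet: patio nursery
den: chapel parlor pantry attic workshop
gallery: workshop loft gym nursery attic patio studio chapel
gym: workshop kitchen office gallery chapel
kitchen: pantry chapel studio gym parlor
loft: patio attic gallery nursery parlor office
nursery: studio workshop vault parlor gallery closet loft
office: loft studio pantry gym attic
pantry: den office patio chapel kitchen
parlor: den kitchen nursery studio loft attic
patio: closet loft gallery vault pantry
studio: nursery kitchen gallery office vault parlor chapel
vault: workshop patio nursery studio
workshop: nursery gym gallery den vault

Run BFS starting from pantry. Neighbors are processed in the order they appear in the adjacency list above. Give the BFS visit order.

pantry -> den -> office -> patio -> chapel -> kitchen -> parlor -> attic -> workshop -> loft -> studio -> gym -> closet -> gallery -> vault -> nursery

Visit pantry; enqueue den, office, patio, chapel, kitchen → queue [den, office, patio, chapel, kitchen]
Visit den; enqueue parlor, attic, workshop → queue [office, patio, chapel, kitchen, parlor, attic, workshop]
Visit office; enqueue loft, studio, gym → queue [patio, chapel, kitchen, parlor, attic, workshop, loft, studio, gym]
Visit patio; enqueue closet, gallery, vault → queue [chapel, kitchen, parlor, attic, workshop, loft, studio, gym, closet, gallery, vault]
Visit chapel → queue [kitchen, parlor, attic, workshop, loft, studio, gym, closet, gallery, vault]
Visit kitchen → queue [parlor, attic, workshop, loft, studio, gym, closet, gallery, vault]
Visit parlor; enqueue nursery → queue [attic, workshop, loft, studio, gym, closet, gallery, vault, nursery]
Visit attic → queue [workshop, loft, studio, gym, closet, gallery, vault, nursery]
Visit workshop → queue [loft, studio, gym, closet, gallery, vault, nursery]
Visit loft → queue [studio, gym, closet, gallery, vault, nursery]
Visit studio → queue [gym, closet, gallery, vault, nursery]
Visit gym → queue [closet, gallery, vault, nursery]
Visit closet → queue [gallery, vault, nursery]
Visit gallery → queue [vault, nursery]
Visit vault → queue [nursery]
Visit nursery → queue []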